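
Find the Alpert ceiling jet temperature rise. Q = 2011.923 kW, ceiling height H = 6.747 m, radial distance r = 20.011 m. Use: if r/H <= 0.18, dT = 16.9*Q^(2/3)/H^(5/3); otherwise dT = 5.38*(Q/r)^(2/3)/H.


r/H = 20.011 / 6.747 = 2.9659
r/H > 0.18, so dT = 5.38*(Q/r)^(2/3)/H
Q/r = 100.54
(Q/r)^(2/3) = 21.622
dT = 5.38 * 21.622 / 6.747 = 17.241 K

17.241 K


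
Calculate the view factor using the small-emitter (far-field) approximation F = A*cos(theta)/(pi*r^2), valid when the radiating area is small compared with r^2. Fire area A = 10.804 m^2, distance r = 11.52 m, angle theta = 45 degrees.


cos(45 deg) = 0.70711
pi*r^2 = 416.92
F = 10.804 * 0.70711 / 416.92 = 0.018324

0.018324


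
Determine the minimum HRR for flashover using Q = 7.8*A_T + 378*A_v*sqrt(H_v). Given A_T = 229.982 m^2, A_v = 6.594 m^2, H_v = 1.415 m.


7.8*A_T = 1793.9
sqrt(H_v) = 1.1895
378*A_v*sqrt(H_v) = 2965.0
Q = 1793.9 + 2965.0 = 4758.8 kW

4758.8 kW


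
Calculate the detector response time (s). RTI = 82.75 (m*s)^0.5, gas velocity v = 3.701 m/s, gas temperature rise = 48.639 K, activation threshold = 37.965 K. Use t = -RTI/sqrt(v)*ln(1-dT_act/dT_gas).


dT_act/dT_gas = 0.78055
ln(1 - 0.78055) = -1.5166
t = -82.75 / sqrt(3.701) * -1.5166 = 65.235 s

65.235 s


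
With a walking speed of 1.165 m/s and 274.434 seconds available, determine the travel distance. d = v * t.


d = 1.165 * 274.434 = 319.72 m

319.72 m


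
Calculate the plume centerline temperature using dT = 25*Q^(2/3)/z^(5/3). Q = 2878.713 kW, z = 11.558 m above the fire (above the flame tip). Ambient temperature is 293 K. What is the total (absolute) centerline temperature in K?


Q^(2/3) = 202.36
z^(5/3) = 59.084
dT = 25 * 202.36 / 59.084 = 85.625 K
T = 293 + 85.625 = 378.63 K

378.63 K


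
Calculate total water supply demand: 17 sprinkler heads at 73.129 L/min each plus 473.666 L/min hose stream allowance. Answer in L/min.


Sprinkler demand = 17 * 73.129 = 1243.193 L/min
Total = 1243.193 + 473.666 = 1716.859 L/min

1716.859 L/min


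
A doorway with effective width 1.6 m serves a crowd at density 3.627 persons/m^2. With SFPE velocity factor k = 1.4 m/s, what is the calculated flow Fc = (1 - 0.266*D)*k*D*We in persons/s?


1 - 0.266*D = 1 - 0.266*3.627 = 0.035218
Fs = 0.035218 * 1.4 * 3.627 = 0.17883 persons/(s*m)
Fc = 0.17883 * 1.6 = 0.28613 persons/s

0.28613 persons/s


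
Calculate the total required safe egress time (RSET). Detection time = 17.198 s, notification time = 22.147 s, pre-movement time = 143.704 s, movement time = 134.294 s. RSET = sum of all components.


Total = 17.198 + 22.147 + 143.704 + 134.294 = 317.343 s

317.343 s


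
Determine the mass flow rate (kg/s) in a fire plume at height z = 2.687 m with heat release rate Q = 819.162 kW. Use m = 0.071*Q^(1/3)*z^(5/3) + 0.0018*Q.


Q^(1/3) = 9.3567
z^(5/3) = 5.1933
First term = 0.071 * 9.3567 * 5.1933 = 3.4501
Second term = 0.0018 * 819.162 = 1.4745
m = 4.9246 kg/s

4.9246 kg/s


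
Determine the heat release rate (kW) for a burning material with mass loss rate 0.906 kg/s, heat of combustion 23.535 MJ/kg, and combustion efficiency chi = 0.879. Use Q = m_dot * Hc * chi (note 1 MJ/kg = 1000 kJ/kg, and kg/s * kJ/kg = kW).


Hc = 23.535 MJ/kg = 23.535 * 1000 kJ/kg = 23535 kJ/kg
Q = 0.906 kg/s * 23535 kJ/kg * 0.879 = 18743 kW

18743 kW


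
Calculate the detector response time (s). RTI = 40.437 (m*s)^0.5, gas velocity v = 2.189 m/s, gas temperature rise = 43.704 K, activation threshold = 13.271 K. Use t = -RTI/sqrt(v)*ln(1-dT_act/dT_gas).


dT_act/dT_gas = 0.30366
ln(1 - 0.30366) = -0.36191
t = -40.437 / sqrt(2.189) * -0.36191 = 9.8914 s

9.8914 s


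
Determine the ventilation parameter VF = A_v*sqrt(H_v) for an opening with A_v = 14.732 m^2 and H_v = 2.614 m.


sqrt(H_v) = 1.6168
VF = 14.732 * 1.6168 = 23.819 m^(5/2)

23.819 m^(5/2)


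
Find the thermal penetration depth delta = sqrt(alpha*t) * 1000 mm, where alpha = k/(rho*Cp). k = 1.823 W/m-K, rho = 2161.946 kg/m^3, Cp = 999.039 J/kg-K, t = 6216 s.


alpha = 1.823 / (2161.946 * 999.039) = 8.4403e-07 m^2/s
alpha * t = 0.0052465
delta = sqrt(0.0052465) * 1000 = 72.433 mm

72.433 mm


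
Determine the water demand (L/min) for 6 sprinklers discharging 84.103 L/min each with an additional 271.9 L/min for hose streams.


Sprinkler demand = 6 * 84.103 = 504.618 L/min
Total = 504.618 + 271.9 = 776.518 L/min

776.518 L/min


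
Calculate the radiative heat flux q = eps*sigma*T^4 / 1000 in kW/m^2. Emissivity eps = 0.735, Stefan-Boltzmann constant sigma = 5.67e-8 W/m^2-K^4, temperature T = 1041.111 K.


T^4 = 1.1749e+12
q = 0.735 * 5.67e-8 * 1.1749e+12 / 1000 = 48.962 kW/m^2

48.962 kW/m^2


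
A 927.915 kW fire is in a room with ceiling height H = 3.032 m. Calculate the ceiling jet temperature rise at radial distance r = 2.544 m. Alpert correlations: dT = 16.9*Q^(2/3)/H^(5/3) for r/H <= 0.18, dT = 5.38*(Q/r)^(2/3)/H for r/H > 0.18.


r/H = 2.544 / 3.032 = 0.83905
r/H > 0.18, so dT = 5.38*(Q/r)^(2/3)/H
Q/r = 364.75
(Q/r)^(2/3) = 51.050
dT = 5.38 * 51.050 / 3.032 = 90.583 K

90.583 K


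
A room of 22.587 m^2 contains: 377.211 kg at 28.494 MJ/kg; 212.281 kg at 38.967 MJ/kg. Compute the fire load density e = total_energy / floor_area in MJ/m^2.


Total energy = 377.211*28.494 + 212.281*38.967
= 10748.25 + 8271.954
= 19020.20 MJ
e = 19020.20 / 22.587 = 842.09 MJ/m^2

842.09 MJ/m^2


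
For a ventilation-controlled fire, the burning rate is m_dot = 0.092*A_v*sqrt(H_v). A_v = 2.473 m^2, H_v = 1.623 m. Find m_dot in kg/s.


sqrt(H_v) = 1.2740
m_dot = 0.092 * 2.473 * 1.2740 = 0.28985 kg/s

0.28985 kg/s


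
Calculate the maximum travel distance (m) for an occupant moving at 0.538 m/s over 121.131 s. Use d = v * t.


d = 0.538 * 121.131 = 65.168 m

65.168 m


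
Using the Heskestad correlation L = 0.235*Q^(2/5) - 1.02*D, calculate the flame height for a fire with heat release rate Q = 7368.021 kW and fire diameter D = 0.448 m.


Q^(2/5) = 35.232
0.235 * Q^(2/5) = 8.2796
1.02 * D = 0.45696
L = 7.8226 m

7.8226 m


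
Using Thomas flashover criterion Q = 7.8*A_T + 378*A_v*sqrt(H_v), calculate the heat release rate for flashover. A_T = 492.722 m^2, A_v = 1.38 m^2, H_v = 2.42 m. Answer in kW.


7.8*A_T = 3843.2
sqrt(H_v) = 1.5556
378*A_v*sqrt(H_v) = 811.48
Q = 3843.2 + 811.48 = 4654.7 kW

4654.7 kW


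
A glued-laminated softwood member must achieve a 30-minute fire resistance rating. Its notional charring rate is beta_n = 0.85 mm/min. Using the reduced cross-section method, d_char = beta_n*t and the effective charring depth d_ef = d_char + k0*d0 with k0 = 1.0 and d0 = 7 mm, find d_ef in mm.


d_char = 0.85 * 30 = 25.5 mm
d_ef = 25.5 + 1.0*7 = 32.5 mm

32.5 mm


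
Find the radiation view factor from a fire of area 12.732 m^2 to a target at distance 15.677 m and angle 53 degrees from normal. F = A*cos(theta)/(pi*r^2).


cos(53 deg) = 0.60182
pi*r^2 = 772.10
F = 12.732 * 0.60182 / 772.10 = 0.0099239

0.0099239


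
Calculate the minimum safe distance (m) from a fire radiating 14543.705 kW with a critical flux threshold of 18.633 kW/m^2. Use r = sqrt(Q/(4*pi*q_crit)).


4*pi*q_crit = 234.15
Q/(4*pi*q_crit) = 62.113
r = sqrt(62.113) = 7.8812 m

7.8812 m


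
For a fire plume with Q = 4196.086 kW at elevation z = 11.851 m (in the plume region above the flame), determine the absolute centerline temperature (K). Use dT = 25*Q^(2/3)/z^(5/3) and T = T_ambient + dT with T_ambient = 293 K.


Q^(2/3) = 260.15
z^(5/3) = 61.602
dT = 25 * 260.15 / 61.602 = 105.58 K
T = 293 + 105.58 = 398.58 K

398.58 K


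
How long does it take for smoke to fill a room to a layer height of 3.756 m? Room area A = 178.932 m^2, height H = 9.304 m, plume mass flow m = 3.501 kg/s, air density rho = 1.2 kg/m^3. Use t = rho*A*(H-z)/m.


H - z = 5.548 m
t = 1.2 * 178.932 * 5.548 / 3.501 = 340.26 s

340.26 s


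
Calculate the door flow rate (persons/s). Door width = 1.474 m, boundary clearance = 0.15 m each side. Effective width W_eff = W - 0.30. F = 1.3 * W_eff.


W_eff = 1.474 - 0.30 = 1.174 m
F = 1.3 * 1.174 = 1.5262 persons/s

1.5262 persons/s


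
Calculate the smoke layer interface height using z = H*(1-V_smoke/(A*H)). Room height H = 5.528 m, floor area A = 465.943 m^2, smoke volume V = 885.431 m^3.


V/(A*H) = 0.34376
1 - 0.34376 = 0.65624
z = 5.528 * 0.65624 = 3.6277 m

3.6277 m


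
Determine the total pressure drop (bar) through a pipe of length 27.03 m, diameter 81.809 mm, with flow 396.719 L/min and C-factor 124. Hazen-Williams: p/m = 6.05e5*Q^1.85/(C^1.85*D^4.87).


Q^1.85 = 64150
C^1.85 = 7461.6
D^4.87 = 2.0670e+09
p/m = 0.0025164 bar/m
p_total = 0.0025164 * 27.03 = 0.068018 bar

0.068018 bar


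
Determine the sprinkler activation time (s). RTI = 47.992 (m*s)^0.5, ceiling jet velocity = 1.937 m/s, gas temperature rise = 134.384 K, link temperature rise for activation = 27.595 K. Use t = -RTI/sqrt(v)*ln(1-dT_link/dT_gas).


dT_link/dT_gas = 0.20534
ln(1 - 0.20534) = -0.22985
t = -47.992 / sqrt(1.937) * -0.22985 = 7.9258 s

7.9258 s


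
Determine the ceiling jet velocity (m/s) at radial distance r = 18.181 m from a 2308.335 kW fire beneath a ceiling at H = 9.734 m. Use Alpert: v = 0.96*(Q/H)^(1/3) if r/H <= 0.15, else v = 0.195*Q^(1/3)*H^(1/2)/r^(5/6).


r/H = 18.181 / 9.734 = 1.8678
r/H > 0.15, so v = 0.195*Q^(1/3)*H^(1/2)/r^(5/6)
Q^(1/3) = 13.216
H^(1/2) = 3.1199
r^(5/6) = 11.212
v = 0.195 * 13.216 * 3.1199 / 11.212 = 0.71713 m/s

0.71713 m/s


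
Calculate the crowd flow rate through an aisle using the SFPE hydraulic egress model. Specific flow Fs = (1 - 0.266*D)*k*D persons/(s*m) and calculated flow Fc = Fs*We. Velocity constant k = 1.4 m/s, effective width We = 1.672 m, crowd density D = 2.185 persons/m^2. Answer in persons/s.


1 - 0.266*D = 1 - 0.266*2.185 = 0.41879
Fs = 0.41879 * 1.4 * 2.185 = 1.2811 persons/(s*m)
Fc = 1.2811 * 1.672 = 2.1420 persons/s

2.1420 persons/s


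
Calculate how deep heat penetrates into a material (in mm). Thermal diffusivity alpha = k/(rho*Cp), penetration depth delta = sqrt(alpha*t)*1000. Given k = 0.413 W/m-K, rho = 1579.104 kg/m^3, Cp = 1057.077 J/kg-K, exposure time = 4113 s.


alpha = 0.413 / (1579.104 * 1057.077) = 2.4742e-07 m^2/s
alpha * t = 0.0010176
delta = sqrt(0.0010176) * 1000 = 31.900 mm

31.900 mm


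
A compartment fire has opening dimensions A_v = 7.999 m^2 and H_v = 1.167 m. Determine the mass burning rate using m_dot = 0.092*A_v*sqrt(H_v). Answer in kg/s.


sqrt(H_v) = 1.0803
m_dot = 0.092 * 7.999 * 1.0803 = 0.79499 kg/s

0.79499 kg/s


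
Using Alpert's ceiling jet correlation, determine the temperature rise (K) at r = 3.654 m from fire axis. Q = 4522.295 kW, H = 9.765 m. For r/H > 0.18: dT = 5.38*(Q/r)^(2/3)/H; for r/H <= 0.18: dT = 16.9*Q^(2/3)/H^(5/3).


r/H = 3.654 / 9.765 = 0.37419
r/H > 0.18, so dT = 5.38*(Q/r)^(2/3)/H
Q/r = 1237.6
(Q/r)^(2/3) = 115.27
dT = 5.38 * 115.27 / 9.765 = 63.509 K

63.509 K


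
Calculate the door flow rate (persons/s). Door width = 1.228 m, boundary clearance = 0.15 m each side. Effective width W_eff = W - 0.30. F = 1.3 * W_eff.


W_eff = 1.228 - 0.30 = 0.928 m
F = 1.3 * 0.928 = 1.2064 persons/s

1.2064 persons/s


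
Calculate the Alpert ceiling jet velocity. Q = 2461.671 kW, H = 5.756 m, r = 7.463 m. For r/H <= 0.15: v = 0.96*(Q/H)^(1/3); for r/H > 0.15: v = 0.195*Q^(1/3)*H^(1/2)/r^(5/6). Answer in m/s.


r/H = 7.463 / 5.756 = 1.2966
r/H > 0.15, so v = 0.195*Q^(1/3)*H^(1/2)/r^(5/6)
Q^(1/3) = 13.502
H^(1/2) = 2.3992
r^(5/6) = 5.3386
v = 0.195 * 13.502 * 2.3992 / 5.3386 = 1.1833 m/s

1.1833 m/s


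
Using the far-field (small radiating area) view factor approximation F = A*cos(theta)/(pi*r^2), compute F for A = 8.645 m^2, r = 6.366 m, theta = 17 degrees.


cos(17 deg) = 0.95630
pi*r^2 = 127.32
F = 8.645 * 0.95630 / 127.32 = 0.064935

0.064935


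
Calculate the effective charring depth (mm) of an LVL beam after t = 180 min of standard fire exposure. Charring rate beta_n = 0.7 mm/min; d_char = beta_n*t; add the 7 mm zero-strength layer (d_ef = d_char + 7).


d_char = 0.7 * 180 = 126 mm
d_ef = 126 + 1.0*7 = 133 mm

133 mm


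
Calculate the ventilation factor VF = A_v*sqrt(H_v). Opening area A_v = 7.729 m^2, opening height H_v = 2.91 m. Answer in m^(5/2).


sqrt(H_v) = 1.7059
VF = 7.729 * 1.7059 = 13.185 m^(5/2)

13.185 m^(5/2)


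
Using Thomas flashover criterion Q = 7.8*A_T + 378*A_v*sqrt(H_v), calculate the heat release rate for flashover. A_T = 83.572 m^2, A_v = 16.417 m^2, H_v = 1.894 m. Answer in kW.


7.8*A_T = 651.86
sqrt(H_v) = 1.3762
378*A_v*sqrt(H_v) = 8540.3
Q = 651.86 + 8540.3 = 9192.2 kW

9192.2 kW


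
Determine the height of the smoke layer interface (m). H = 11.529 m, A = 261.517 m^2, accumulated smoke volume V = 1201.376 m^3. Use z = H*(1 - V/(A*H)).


V/(A*H) = 0.39846
1 - 0.39846 = 0.60154
z = 11.529 * 0.60154 = 6.9351 m

6.9351 m


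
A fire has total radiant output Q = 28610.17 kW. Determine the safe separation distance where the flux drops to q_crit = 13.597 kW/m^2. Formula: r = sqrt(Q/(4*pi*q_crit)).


4*pi*q_crit = 170.86
Q/(4*pi*q_crit) = 167.44
r = sqrt(167.44) = 12.940 m

12.940 m


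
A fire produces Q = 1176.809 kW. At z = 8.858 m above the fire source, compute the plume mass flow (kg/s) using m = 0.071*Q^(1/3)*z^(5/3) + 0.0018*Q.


Q^(1/3) = 10.558
z^(5/3) = 37.922
First term = 0.071 * 10.558 * 37.922 = 28.426
Second term = 0.0018 * 1176.809 = 2.1183
m = 30.545 kg/s

30.545 kg/s


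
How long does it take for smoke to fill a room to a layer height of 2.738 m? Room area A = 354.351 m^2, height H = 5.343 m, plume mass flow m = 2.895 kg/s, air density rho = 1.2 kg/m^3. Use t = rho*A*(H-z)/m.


H - z = 2.605 m
t = 1.2 * 354.351 * 2.605 / 2.895 = 382.63 s

382.63 s


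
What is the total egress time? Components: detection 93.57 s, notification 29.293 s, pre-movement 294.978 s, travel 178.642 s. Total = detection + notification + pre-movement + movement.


Total = 93.57 + 29.293 + 294.978 + 178.642 = 596.483 s

596.483 s


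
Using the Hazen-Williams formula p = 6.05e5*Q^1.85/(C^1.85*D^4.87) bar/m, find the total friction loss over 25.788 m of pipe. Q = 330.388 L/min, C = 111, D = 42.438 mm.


Q^1.85 = 45729
C^1.85 = 6079.2
D^4.87 = 8.4560e+07
p/m = 0.053819 bar/m
p_total = 0.053819 * 25.788 = 1.3879 bar

1.3879 bar


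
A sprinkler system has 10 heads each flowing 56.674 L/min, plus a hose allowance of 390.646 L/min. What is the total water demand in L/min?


Sprinkler demand = 10 * 56.674 = 566.74 L/min
Total = 566.74 + 390.646 = 957.386 L/min

957.386 L/min


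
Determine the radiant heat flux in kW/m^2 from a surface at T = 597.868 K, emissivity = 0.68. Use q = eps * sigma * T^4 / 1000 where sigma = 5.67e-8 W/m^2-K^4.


T^4 = 1.2777e+11
q = 0.68 * 5.67e-8 * 1.2777e+11 / 1000 = 4.9262 kW/m^2

4.9262 kW/m^2


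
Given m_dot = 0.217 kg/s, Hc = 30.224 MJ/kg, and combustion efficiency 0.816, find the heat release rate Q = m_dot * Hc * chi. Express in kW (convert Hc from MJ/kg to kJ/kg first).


Hc = 30.224 MJ/kg = 30.224 * 1000 kJ/kg = 30224 kJ/kg
Q = 0.217 kg/s * 30224 kJ/kg * 0.816 = 5351.8 kW

5351.8 kW


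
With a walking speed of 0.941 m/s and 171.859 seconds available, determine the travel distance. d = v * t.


d = 0.941 * 171.859 = 161.72 m

161.72 m


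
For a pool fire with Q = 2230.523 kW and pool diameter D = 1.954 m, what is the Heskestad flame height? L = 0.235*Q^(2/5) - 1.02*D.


Q^(2/5) = 21.846
0.235 * Q^(2/5) = 5.1337
1.02 * D = 1.9931
L = 3.1406 m

3.1406 m


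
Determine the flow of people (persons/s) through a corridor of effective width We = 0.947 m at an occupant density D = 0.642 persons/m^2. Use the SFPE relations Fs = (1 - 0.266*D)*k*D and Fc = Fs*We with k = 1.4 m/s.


1 - 0.266*D = 1 - 0.266*0.642 = 0.82923
Fs = 0.82923 * 1.4 * 0.642 = 0.74531 persons/(s*m)
Fc = 0.74531 * 0.947 = 0.70581 persons/s

0.70581 persons/s


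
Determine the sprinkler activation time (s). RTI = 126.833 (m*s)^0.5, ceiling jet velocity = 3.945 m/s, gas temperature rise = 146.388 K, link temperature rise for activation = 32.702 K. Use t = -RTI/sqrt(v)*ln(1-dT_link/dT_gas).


dT_link/dT_gas = 0.22339
ln(1 - 0.22339) = -0.25282
t = -126.833 / sqrt(3.945) * -0.25282 = 16.144 s

16.144 s


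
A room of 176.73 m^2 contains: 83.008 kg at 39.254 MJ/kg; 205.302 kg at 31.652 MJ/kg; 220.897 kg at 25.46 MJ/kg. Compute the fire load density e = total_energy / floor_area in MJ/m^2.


Total energy = 83.008*39.254 + 205.302*31.652 + 220.897*25.46
= 3258.396 + 6498.219 + 5624.038
= 15380.65 MJ
e = 15380.65 / 176.73 = 87.029 MJ/m^2

87.029 MJ/m^2


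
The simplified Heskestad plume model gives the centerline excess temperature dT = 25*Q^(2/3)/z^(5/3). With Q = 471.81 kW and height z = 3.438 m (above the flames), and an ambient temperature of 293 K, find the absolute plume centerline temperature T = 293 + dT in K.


Q^(2/3) = 60.605
z^(5/3) = 7.8315
dT = 25 * 60.605 / 7.8315 = 193.47 K
T = 293 + 193.47 = 486.47 K

486.47 K


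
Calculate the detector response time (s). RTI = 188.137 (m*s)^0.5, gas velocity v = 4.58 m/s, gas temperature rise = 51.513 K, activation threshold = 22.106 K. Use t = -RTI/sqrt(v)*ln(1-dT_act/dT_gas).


dT_act/dT_gas = 0.42913
ln(1 - 0.42913) = -0.56060
t = -188.137 / sqrt(4.58) * -0.56060 = 49.283 s

49.283 s


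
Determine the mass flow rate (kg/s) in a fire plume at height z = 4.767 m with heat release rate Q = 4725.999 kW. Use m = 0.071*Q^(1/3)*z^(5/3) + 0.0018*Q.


Q^(1/3) = 16.782
z^(5/3) = 13.502
First term = 0.071 * 16.782 * 13.502 = 16.088
Second term = 0.0018 * 4725.999 = 8.5068
m = 24.595 kg/s

24.595 kg/s


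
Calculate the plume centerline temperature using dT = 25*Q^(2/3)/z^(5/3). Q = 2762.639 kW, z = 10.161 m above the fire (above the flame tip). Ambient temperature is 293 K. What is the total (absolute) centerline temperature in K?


Q^(2/3) = 196.89
z^(5/3) = 47.668
dT = 25 * 196.89 / 47.668 = 103.26 K
T = 293 + 103.26 = 396.26 K

396.26 K


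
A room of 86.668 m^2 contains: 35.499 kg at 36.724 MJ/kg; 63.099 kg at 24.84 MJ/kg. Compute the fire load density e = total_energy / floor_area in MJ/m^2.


Total energy = 35.499*36.724 + 63.099*24.84
= 1303.665 + 1567.379
= 2871.044 MJ
e = 2871.044 / 86.668 = 33.127 MJ/m^2

33.127 MJ/m^2


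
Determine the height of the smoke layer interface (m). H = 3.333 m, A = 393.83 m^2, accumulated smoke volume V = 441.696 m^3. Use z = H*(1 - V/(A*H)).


V/(A*H) = 0.33650
1 - 0.33650 = 0.66350
z = 3.333 * 0.66350 = 2.2115 m

2.2115 m


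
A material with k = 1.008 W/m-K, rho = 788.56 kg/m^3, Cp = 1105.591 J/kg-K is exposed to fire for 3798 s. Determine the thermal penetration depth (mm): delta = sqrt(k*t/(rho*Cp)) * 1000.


alpha = 1.008 / (788.56 * 1105.591) = 1.1562e-06 m^2/s
alpha * t = 0.0043912
delta = sqrt(0.0043912) * 1000 = 66.266 mm

66.266 mm


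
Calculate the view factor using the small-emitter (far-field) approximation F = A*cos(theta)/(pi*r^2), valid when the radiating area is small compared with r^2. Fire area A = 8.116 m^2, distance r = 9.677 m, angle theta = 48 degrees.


cos(48 deg) = 0.66913
pi*r^2 = 294.19
F = 8.116 * 0.66913 / 294.19 = 0.018460

0.018460


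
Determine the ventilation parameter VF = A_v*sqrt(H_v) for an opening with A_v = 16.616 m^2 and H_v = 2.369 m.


sqrt(H_v) = 1.5392
VF = 16.616 * 1.5392 = 25.575 m^(5/2)

25.575 m^(5/2)


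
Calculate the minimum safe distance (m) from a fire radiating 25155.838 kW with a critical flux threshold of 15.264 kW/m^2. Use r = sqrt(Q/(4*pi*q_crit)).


4*pi*q_crit = 191.81
Q/(4*pi*q_crit) = 131.15
r = sqrt(131.15) = 11.452 m

11.452 m


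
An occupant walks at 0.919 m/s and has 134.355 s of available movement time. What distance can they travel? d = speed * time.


d = 0.919 * 134.355 = 123.47 m

123.47 m


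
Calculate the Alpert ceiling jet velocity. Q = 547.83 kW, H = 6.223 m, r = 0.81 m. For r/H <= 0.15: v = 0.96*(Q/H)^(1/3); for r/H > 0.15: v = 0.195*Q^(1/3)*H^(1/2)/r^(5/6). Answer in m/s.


r/H = 0.81 / 6.223 = 0.13016
r/H <= 0.15, so v = 0.96*(Q/H)^(1/3)
Q/H = 88.033
(Q/H)^(1/3) = 4.4485
v = 0.96 * 4.4485 = 4.2706 m/s

4.2706 m/s


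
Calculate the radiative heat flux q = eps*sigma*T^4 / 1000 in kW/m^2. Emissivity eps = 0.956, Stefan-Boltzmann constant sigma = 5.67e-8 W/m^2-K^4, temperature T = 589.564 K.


T^4 = 1.2082e+11
q = 0.956 * 5.67e-8 * 1.2082e+11 / 1000 = 6.5488 kW/m^2

6.5488 kW/m^2


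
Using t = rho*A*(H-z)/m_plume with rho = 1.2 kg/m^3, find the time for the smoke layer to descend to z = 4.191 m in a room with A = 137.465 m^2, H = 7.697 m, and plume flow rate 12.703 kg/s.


H - z = 3.506 m
t = 1.2 * 137.465 * 3.506 / 12.703 = 45.528 s

45.528 s


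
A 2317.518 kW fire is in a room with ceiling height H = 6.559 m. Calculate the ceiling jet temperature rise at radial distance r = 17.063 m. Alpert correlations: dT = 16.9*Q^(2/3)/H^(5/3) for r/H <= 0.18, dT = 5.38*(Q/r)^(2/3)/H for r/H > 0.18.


r/H = 17.063 / 6.559 = 2.6015
r/H > 0.18, so dT = 5.38*(Q/r)^(2/3)/H
Q/r = 135.82
(Q/r)^(2/3) = 26.423
dT = 5.38 * 26.423 / 6.559 = 21.673 K

21.673 K


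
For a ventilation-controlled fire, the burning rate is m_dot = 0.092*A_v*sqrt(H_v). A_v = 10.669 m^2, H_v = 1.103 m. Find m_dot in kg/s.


sqrt(H_v) = 1.0502
m_dot = 0.092 * 10.669 * 1.0502 = 1.0309 kg/s

1.0309 kg/s


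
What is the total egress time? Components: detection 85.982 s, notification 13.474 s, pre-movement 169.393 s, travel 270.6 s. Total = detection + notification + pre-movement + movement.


Total = 85.982 + 13.474 + 169.393 + 270.6 = 539.449 s

539.449 s


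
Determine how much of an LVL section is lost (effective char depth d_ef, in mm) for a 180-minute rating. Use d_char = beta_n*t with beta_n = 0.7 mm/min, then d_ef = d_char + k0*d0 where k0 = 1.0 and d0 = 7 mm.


d_char = 0.7 * 180 = 126 mm
d_ef = 126 + 1.0*7 = 133 mm

133 mm


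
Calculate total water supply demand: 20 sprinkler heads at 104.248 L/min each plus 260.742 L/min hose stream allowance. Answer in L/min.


Sprinkler demand = 20 * 104.248 = 2084.96 L/min
Total = 2084.96 + 260.742 = 2345.702 L/min

2345.702 L/min


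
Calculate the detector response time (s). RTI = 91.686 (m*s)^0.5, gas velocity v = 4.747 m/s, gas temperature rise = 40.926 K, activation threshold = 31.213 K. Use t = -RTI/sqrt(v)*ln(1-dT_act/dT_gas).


dT_act/dT_gas = 0.76267
ln(1 - 0.76267) = -1.4383
t = -91.686 / sqrt(4.747) * -1.4383 = 60.526 s

60.526 s


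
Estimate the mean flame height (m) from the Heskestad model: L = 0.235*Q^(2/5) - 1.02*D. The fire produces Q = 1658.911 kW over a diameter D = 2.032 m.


Q^(2/5) = 19.406
0.235 * Q^(2/5) = 4.5603
1.02 * D = 2.0726
L = 2.4877 m

2.4877 m


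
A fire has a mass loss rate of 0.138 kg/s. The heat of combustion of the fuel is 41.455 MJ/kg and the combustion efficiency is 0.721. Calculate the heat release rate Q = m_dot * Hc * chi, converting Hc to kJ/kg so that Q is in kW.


Hc = 41.455 MJ/kg = 41.455 * 1000 kJ/kg = 41455 kJ/kg
Q = 0.138 kg/s * 41455 kJ/kg * 0.721 = 4124.7 kW

4124.7 kW


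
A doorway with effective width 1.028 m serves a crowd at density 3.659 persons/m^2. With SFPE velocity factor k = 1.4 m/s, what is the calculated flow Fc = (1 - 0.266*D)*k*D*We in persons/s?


1 - 0.266*D = 1 - 0.266*3.659 = 0.026706
Fs = 0.026706 * 1.4 * 3.659 = 0.13680 persons/(s*m)
Fc = 0.13680 * 1.028 = 0.14063 persons/s

0.14063 persons/s


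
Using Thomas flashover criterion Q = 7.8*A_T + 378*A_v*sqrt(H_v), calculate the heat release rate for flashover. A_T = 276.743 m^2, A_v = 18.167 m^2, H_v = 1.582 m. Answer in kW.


7.8*A_T = 2158.6
sqrt(H_v) = 1.2578
378*A_v*sqrt(H_v) = 8637.3
Q = 2158.6 + 8637.3 = 10796 kW

10796 kW


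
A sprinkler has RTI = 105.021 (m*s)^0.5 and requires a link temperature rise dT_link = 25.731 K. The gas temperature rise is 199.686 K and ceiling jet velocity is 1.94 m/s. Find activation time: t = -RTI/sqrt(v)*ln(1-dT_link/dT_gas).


dT_link/dT_gas = 0.12886
ln(1 - 0.12886) = -0.13795
t = -105.021 / sqrt(1.94) * -0.13795 = 10.401 s

10.401 s


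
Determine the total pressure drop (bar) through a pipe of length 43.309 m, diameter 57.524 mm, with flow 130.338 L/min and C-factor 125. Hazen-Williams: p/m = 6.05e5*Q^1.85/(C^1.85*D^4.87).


Q^1.85 = 8182.4
C^1.85 = 7573.3
D^4.87 = 3.7193e+08
p/m = 0.0017575 bar/m
p_total = 0.0017575 * 43.309 = 0.076114 bar

0.076114 bar


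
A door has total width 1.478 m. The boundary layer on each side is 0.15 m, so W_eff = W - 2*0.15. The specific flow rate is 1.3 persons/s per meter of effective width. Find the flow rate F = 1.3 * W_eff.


W_eff = 1.478 - 0.30 = 1.178 m
F = 1.3 * 1.178 = 1.5314 persons/s

1.5314 persons/s


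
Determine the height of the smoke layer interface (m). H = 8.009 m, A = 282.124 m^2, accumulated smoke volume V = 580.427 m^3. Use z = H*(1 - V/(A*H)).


V/(A*H) = 0.25688
1 - 0.25688 = 0.74312
z = 8.009 * 0.74312 = 5.9517 m

5.9517 m


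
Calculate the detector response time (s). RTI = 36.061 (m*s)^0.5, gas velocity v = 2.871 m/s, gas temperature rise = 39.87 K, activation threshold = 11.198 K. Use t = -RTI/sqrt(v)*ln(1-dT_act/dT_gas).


dT_act/dT_gas = 0.28086
ln(1 - 0.28086) = -0.32970
t = -36.061 / sqrt(2.871) * -0.32970 = 7.0169 s

7.0169 s


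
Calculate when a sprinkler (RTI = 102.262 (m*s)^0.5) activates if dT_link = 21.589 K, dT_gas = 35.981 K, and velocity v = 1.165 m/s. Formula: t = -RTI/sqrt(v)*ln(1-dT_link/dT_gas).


dT_link/dT_gas = 0.60001
ln(1 - 0.60001) = -0.91632
t = -102.262 / sqrt(1.165) * -0.91632 = 86.816 s

86.816 s


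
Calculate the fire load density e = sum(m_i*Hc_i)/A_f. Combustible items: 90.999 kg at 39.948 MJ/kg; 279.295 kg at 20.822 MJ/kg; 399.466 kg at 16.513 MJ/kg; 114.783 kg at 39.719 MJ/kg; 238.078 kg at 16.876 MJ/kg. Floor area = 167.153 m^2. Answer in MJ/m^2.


Total energy = 90.999*39.948 + 279.295*20.822 + 399.466*16.513 + 114.783*39.719 + 238.078*16.876
= 3635.228 + 5815.480 + 6596.382 + 4559.066 + 4017.804
= 24623.96 MJ
e = 24623.96 / 167.153 = 147.31 MJ/m^2

147.31 MJ/m^2


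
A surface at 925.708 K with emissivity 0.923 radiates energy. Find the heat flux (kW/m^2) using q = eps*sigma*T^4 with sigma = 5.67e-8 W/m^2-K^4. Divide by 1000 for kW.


T^4 = 7.3434e+11
q = 0.923 * 5.67e-8 * 7.3434e+11 / 1000 = 38.431 kW/m^2

38.431 kW/m^2


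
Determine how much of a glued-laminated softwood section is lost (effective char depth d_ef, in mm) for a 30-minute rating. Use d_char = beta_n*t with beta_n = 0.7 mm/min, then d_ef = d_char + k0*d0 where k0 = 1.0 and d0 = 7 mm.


d_char = 0.7 * 30 = 21 mm
d_ef = 21 + 1.0*7 = 28 mm

28 mm


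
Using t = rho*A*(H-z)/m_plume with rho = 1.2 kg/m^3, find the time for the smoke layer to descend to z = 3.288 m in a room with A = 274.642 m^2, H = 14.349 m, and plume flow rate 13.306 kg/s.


H - z = 11.061 m
t = 1.2 * 274.642 * 11.061 / 13.306 = 273.96 s

273.96 s


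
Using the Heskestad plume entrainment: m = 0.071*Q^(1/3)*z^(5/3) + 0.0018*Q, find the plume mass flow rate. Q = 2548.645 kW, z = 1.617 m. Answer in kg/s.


Q^(1/3) = 13.660
z^(5/3) = 2.2277
First term = 0.071 * 13.660 * 2.2277 = 2.1605
Second term = 0.0018 * 2548.645 = 4.5876
m = 6.7480 kg/s

6.7480 kg/s


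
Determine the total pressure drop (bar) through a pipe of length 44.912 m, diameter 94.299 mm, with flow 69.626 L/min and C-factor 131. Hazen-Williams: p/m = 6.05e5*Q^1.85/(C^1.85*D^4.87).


Q^1.85 = 2565.2
C^1.85 = 8259.5
D^4.87 = 4.1290e+09
p/m = 4.5507e-05 bar/m
p_total = 4.5507e-05 * 44.912 = 0.0020438 bar

0.0020438 bar


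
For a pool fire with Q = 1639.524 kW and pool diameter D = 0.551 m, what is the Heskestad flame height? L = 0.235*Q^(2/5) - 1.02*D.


Q^(2/5) = 19.315
0.235 * Q^(2/5) = 4.5389
1.02 * D = 0.56202
L = 3.9769 m

3.9769 m


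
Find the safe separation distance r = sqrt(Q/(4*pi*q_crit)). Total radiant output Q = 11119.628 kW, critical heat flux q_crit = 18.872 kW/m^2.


4*pi*q_crit = 237.15
Q/(4*pi*q_crit) = 46.888
r = sqrt(46.888) = 6.8475 m

6.8475 m


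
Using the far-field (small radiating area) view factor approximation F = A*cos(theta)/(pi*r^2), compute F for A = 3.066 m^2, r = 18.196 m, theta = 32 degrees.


cos(32 deg) = 0.84805
pi*r^2 = 1040.2
F = 3.066 * 0.84805 / 1040.2 = 0.0024997

0.0024997


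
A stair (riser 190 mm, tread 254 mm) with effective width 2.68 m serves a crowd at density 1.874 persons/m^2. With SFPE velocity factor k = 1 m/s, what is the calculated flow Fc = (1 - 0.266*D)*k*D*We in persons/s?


1 - 0.266*D = 1 - 0.266*1.874 = 0.50152
Fs = 0.50152 * 1 * 1.874 = 0.93984 persons/(s*m)
Fc = 0.93984 * 2.68 = 2.5188 persons/s

2.5188 persons/s


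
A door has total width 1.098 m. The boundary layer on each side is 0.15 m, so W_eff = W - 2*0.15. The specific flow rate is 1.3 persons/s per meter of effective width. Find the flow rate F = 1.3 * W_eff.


W_eff = 1.098 - 0.30 = 0.798 m
F = 1.3 * 0.798 = 1.0374 persons/s

1.0374 persons/s


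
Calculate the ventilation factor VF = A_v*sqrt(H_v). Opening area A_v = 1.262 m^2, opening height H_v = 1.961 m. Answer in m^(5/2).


sqrt(H_v) = 1.4004
VF = 1.262 * 1.4004 = 1.7673 m^(5/2)

1.7673 m^(5/2)


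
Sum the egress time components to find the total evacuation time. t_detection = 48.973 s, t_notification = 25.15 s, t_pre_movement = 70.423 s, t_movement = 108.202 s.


Total = 48.973 + 25.15 + 70.423 + 108.202 = 252.748 s

252.748 s


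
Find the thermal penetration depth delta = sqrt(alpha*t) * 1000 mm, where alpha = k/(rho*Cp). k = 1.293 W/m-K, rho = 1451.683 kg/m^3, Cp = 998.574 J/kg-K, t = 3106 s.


alpha = 1.293 / (1451.683 * 998.574) = 8.9196e-07 m^2/s
alpha * t = 0.0027704
delta = sqrt(0.0027704) * 1000 = 52.635 mm

52.635 mm


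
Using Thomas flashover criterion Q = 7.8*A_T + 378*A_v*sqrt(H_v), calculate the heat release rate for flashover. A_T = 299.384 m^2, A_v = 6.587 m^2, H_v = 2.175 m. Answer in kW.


7.8*A_T = 2335.2
sqrt(H_v) = 1.4748
378*A_v*sqrt(H_v) = 3672.1
Q = 2335.2 + 3672.1 = 6007.2 kW

6007.2 kW


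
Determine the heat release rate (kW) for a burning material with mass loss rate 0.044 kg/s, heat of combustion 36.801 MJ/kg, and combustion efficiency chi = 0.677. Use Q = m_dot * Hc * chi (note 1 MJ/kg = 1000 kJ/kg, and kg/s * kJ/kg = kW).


Hc = 36.801 MJ/kg = 36.801 * 1000 kJ/kg = 36801 kJ/kg
Q = 0.044 kg/s * 36801 kJ/kg * 0.677 = 1096.2 kW

1096.2 kW


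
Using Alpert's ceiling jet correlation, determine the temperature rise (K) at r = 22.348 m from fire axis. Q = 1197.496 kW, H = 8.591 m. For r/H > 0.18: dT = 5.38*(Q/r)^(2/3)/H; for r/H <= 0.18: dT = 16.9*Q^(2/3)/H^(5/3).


r/H = 22.348 / 8.591 = 2.6013
r/H > 0.18, so dT = 5.38*(Q/r)^(2/3)/H
Q/r = 53.584
(Q/r)^(2/3) = 14.213
dT = 5.38 * 14.213 / 8.591 = 8.9008 K

8.9008 K


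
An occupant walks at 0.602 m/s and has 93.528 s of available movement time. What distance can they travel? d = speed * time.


d = 0.602 * 93.528 = 56.304 m

56.304 m


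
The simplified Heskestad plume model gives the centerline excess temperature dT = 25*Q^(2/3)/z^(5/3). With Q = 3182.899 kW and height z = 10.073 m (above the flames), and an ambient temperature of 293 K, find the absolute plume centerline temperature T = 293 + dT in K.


Q^(2/3) = 216.38
z^(5/3) = 46.982
dT = 25 * 216.38 / 46.982 = 115.14 K
T = 293 + 115.14 = 408.14 K

408.14 K


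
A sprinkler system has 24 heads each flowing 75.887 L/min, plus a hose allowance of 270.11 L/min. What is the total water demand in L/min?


Sprinkler demand = 24 * 75.887 = 1821.288 L/min
Total = 1821.288 + 270.11 = 2091.398 L/min

2091.398 L/min


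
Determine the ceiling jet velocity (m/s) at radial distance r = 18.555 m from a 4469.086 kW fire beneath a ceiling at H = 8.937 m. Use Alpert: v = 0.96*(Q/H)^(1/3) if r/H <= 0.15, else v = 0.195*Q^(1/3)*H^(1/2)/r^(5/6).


r/H = 18.555 / 8.937 = 2.0762
r/H > 0.15, so v = 0.195*Q^(1/3)*H^(1/2)/r^(5/6)
Q^(1/3) = 16.472
H^(1/2) = 2.9895
r^(5/6) = 11.404
v = 0.195 * 16.472 * 2.9895 / 11.404 = 0.84201 m/s

0.84201 m/s


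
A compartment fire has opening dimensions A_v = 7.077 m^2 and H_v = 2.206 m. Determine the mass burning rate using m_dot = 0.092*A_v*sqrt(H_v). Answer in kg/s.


sqrt(H_v) = 1.4853
m_dot = 0.092 * 7.077 * 1.4853 = 0.96703 kg/s

0.96703 kg/s


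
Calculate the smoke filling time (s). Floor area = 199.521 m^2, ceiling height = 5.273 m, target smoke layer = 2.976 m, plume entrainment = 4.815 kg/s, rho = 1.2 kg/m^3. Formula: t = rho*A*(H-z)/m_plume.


H - z = 2.297 m
t = 1.2 * 199.521 * 2.297 / 4.815 = 114.22 s

114.22 s


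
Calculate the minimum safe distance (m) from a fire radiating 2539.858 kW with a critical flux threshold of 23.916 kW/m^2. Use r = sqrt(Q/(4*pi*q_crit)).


4*pi*q_crit = 300.54
Q/(4*pi*q_crit) = 8.4511
r = sqrt(8.4511) = 2.9071 m

2.9071 m


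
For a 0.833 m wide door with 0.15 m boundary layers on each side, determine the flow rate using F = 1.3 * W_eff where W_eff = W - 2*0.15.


W_eff = 0.833 - 0.30 = 0.533 m
F = 1.3 * 0.533 = 0.69290 persons/s

0.69290 persons/s


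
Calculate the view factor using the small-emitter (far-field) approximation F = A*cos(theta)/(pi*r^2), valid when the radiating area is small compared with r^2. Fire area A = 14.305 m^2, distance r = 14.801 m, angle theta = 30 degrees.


cos(30 deg) = 0.86603
pi*r^2 = 688.23
F = 14.305 * 0.86603 / 688.23 = 0.018001

0.018001


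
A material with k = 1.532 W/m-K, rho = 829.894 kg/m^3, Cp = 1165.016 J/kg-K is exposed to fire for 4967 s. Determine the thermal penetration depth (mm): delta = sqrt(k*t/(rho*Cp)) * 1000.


alpha = 1.532 / (829.894 * 1165.016) = 1.5845e-06 m^2/s
alpha * t = 0.0078704
delta = sqrt(0.0078704) * 1000 = 88.715 mm

88.715 mm


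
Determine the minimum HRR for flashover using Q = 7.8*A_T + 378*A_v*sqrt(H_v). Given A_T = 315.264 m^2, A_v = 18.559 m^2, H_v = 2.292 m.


7.8*A_T = 2459.1
sqrt(H_v) = 1.5139
378*A_v*sqrt(H_v) = 10621
Q = 2459.1 + 10621 = 13080 kW

13080 kW


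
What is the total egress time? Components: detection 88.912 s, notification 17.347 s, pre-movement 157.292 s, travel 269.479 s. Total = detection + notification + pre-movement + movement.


Total = 88.912 + 17.347 + 157.292 + 269.479 = 533.03 s

533.03 s


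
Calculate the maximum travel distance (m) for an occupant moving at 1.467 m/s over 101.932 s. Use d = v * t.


d = 1.467 * 101.932 = 149.53 m

149.53 m


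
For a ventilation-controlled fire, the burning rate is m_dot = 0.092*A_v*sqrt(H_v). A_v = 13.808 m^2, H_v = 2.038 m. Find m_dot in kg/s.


sqrt(H_v) = 1.4276
m_dot = 0.092 * 13.808 * 1.4276 = 1.8135 kg/s

1.8135 kg/s


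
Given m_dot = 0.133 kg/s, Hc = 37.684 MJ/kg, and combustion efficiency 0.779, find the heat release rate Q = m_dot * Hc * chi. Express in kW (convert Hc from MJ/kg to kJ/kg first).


Hc = 37.684 MJ/kg = 37.684 * 1000 kJ/kg = 37684 kJ/kg
Q = 0.133 kg/s * 37684 kJ/kg * 0.779 = 3904.3 kW

3904.3 kW


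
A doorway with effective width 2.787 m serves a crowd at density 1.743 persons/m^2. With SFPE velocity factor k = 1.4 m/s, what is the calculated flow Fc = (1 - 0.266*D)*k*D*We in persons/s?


1 - 0.266*D = 1 - 0.266*1.743 = 0.53636
Fs = 0.53636 * 1.4 * 1.743 = 1.3088 persons/(s*m)
Fc = 1.3088 * 2.787 = 3.6477 persons/s

3.6477 persons/s


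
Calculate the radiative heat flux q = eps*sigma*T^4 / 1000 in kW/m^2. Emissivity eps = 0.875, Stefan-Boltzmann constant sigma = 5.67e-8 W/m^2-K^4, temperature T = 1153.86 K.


T^4 = 1.7726e+12
q = 0.875 * 5.67e-8 * 1.7726e+12 / 1000 = 87.943 kW/m^2

87.943 kW/m^2


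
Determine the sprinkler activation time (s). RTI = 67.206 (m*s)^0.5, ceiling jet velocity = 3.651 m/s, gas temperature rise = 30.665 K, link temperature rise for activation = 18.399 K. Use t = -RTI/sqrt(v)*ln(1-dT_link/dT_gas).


dT_link/dT_gas = 0.6
ln(1 - 0.6) = -0.91629
t = -67.206 / sqrt(3.651) * -0.91629 = 32.228 s

32.228 s


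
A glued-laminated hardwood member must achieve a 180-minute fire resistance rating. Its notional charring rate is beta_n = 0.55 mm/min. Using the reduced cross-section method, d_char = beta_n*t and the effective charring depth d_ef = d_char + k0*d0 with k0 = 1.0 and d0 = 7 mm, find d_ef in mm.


d_char = 0.55 * 180 = 99 mm
d_ef = 99 + 1.0*7 = 106 mm

106 mm


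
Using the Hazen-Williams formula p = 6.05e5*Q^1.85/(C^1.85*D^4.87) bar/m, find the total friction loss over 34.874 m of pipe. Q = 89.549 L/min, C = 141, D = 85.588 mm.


Q^1.85 = 4086.1
C^1.85 = 9463.6
D^4.87 = 2.5754e+09
p/m = 0.00010143 bar/m
p_total = 0.00010143 * 34.874 = 0.0035372 bar

0.0035372 bar


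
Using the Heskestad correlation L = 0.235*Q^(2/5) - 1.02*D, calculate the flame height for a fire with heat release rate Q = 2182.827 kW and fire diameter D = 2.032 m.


Q^(2/5) = 21.657
0.235 * Q^(2/5) = 5.0895
1.02 * D = 2.0726
L = 3.0169 m

3.0169 m


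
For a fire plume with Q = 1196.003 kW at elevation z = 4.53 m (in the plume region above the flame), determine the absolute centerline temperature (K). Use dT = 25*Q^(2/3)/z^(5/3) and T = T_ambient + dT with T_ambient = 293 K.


Q^(2/3) = 112.67
z^(5/3) = 12.402
dT = 25 * 112.67 / 12.402 = 227.12 K
T = 293 + 227.12 = 520.12 K

520.12 K


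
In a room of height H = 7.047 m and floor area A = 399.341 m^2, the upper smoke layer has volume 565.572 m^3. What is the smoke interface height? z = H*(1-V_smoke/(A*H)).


V/(A*H) = 0.20097
1 - 0.20097 = 0.79903
z = 7.047 * 0.79903 = 5.6307 m

5.6307 m


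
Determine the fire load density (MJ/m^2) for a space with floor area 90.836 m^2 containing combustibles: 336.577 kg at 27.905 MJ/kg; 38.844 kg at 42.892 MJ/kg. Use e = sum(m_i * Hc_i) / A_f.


Total energy = 336.577*27.905 + 38.844*42.892
= 9392.181 + 1666.097
= 11058.28 MJ
e = 11058.28 / 90.836 = 121.74 MJ/m^2

121.74 MJ/m^2


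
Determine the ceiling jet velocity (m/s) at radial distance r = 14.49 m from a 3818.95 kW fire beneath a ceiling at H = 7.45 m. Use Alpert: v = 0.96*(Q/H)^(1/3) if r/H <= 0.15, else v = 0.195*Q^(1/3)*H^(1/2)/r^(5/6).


r/H = 14.49 / 7.45 = 1.9450
r/H > 0.15, so v = 0.195*Q^(1/3)*H^(1/2)/r^(5/6)
Q^(1/3) = 15.631
H^(1/2) = 2.7295
r^(5/6) = 9.2802
v = 0.195 * 15.631 * 2.7295 / 9.2802 = 0.89647 m/s

0.89647 m/s


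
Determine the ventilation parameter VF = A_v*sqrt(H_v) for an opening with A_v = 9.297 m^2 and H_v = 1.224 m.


sqrt(H_v) = 1.1063
VF = 9.297 * 1.1063 = 10.286 m^(5/2)

10.286 m^(5/2)


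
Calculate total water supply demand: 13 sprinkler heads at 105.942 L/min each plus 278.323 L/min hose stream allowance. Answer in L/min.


Sprinkler demand = 13 * 105.942 = 1377.246 L/min
Total = 1377.246 + 278.323 = 1655.569 L/min

1655.569 L/min


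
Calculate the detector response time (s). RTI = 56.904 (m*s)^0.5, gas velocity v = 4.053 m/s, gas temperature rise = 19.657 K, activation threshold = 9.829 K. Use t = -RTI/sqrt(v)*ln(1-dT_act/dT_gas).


dT_act/dT_gas = 0.50003
ln(1 - 0.50003) = -0.69320
t = -56.904 / sqrt(4.053) * -0.69320 = 19.593 s

19.593 s


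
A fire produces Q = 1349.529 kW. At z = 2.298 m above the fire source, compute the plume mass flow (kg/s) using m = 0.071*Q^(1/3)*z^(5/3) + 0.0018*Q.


Q^(1/3) = 11.051
z^(5/3) = 4.0018
First term = 0.071 * 11.051 * 4.0018 = 3.1398
Second term = 0.0018 * 1349.529 = 2.4292
m = 5.5690 kg/s

5.5690 kg/s


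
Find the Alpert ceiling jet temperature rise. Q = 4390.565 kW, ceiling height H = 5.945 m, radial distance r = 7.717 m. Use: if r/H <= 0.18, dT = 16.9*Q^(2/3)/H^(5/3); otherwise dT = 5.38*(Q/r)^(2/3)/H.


r/H = 7.717 / 5.945 = 1.2981
r/H > 0.18, so dT = 5.38*(Q/r)^(2/3)/H
Q/r = 568.95
(Q/r)^(2/3) = 68.662
dT = 5.38 * 68.662 / 5.945 = 62.136 K

62.136 K


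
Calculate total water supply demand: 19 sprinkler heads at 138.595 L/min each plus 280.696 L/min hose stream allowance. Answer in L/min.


Sprinkler demand = 19 * 138.595 = 2633.305 L/min
Total = 2633.305 + 280.696 = 2914.001 L/min

2914.001 L/min
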